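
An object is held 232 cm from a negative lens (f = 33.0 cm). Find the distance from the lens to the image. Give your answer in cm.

28.9 cm

For a negative lens, f = -33.0 cm.
Lens equation: 1/d_i = 1/f − 1/d_o = 1/(-33.00) − 1/(232) = -0.03030 − 0.004310 = -0.03461, so d_i = -28.9 cm.
The image is virtual, upright and reduced, on the same side as the object.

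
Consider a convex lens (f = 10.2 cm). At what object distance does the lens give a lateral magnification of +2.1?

5.34 cm

m = −d_i/d_o ⇒ d_i = −m·d_o.
1/f = 1/d_o + 1/d_i = 1/d_o − 1/(m·d_o) = (1 − 1/m)/d_o, so d_o = f(1 − 1/m) = (10.20)(1 − 1/(+2.1)) = 5.34 cm.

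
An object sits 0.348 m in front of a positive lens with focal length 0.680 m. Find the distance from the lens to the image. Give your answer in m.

Thin-lens equation: 1/v = 1/f − 1/u = 1/(0.6800) − 1/(0.348) = 1.471 − 2.874 = -1.403, so v = -0.713 m.
The image is virtual, upright and enlarged, on the same side as the object.

0.713 m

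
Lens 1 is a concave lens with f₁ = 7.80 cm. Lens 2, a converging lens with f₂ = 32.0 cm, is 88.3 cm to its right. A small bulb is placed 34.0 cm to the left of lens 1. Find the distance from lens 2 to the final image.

Lens 1 is diverging, so f₁ = −7.80 cm.
Lens 1: 1/d_i1 = 1/f₁ − 1/d_o1 = 1/(-7.80) − 1/(34.0) = -0.1576, so d_i1 = -6.344 cm.
The intermediate image is 6.344 cm to the left of lens 1 (virtual), which is 88.3 − (-6.344) = 94.64 cm to the left of lens 2, so d_o2 = +94.64 cm.
Lens 2: 1/d_i2 = 1/f₂ − 1/d_o2 = 1/(32.0) − 1/(94.64) = 0.02068, so d_i2 = 48.3 cm.
The final image is real, 48.3 cm to the right of lens 2 (overall magnification ≈ -0.095).

48.3 cm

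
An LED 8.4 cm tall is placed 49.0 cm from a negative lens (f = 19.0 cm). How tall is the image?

For a negative lens, f = -19.0 cm.
1/d_i = 1/f − 1/d_o = 1/(-19.00) − 1/(49.0) = -0.07304, so d_i = -13.69 cm.
m = −d_i/d_o = +0.2794.
|h_i| = |m|·h_o = 0.2794 × 8.4 = 2.35 cm. The image is virtual, upright and reduced, on the same side as the object.

2.35 cm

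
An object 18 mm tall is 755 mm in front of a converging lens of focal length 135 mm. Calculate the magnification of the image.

1/d_i = 1/f − 1/d_o = 1/(135.0) − 1/(755) = 0.006083, so d_i = 164.4 mm.
m = −d_i/d_o = −(164.4)/(755) = -0.218.
The image is real, inverted and reduced, on the far side of the lens.

m = -0.218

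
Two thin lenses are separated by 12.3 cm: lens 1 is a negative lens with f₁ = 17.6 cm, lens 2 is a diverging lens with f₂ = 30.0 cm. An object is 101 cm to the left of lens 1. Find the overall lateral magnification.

f₁ = −17.6 cm (diverging).
Lens 1: 1/d_i1 = 1/(-17.6) − 1/(101) = -0.06672, so d_i1 = -14.99 cm; m₁ = −d_i1/d_o1 = +0.1484.
d_o2 = 12.3 − (-14.99) = 27.29 cm.
f₂ = −30.0 cm (diverging).
Lens 2: 1/d_i2 = 1/(-30.0) − 1/(27.29) = -0.06998, so d_i2 = -14.29 cm; m₂ = −d_i2/d_o2 = +0.5237.
m = m₁·m₂ = (+0.1484)(+0.5237) = +0.0777.

m = +0.0777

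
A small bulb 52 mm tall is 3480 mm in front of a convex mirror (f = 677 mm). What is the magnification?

m = +0.163

For a convex mirror, f = -677 mm.
1/d_i = 1/f − 1/d_o = 1/(-677.0) − 1/(3480) = -0.001764, so d_i = -566.7 mm.
m = −d_i/d_o = −(-566.7)/(3480) = +0.163.
The image is virtual, upright and reduced, behind the mirror.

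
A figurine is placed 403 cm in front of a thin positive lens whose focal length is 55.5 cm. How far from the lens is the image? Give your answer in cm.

Lens equation: 1/v = 1/f − 1/u = 1/(55.50) − 1/(403) = 0.01802 − 0.002481 = 0.01554, so v = 64.4 cm.
The image is real, inverted and reduced, on the far side of the lens.

64.4 cm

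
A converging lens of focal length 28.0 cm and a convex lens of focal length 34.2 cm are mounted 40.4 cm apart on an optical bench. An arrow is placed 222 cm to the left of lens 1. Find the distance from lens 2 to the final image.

11.1 cm

Lens 1: 1/d_i1 = 1/f₁ − 1/d_o1 = 1/(28.0) − 1/(222) = 0.03121, so d_i1 = 32.04 cm.
The intermediate image is 32.04 cm to the right of lens 1, which is 40.4 − (32.04) = 8.360 cm to the left of lens 2, so d_o2 = +8.360 cm.
Lens 2: 1/d_i2 = 1/f₂ − 1/d_o2 = 1/(34.2) − 1/(8.360) = -0.09038, so d_i2 = -11.1 cm.
The final image is virtual, 11.1 cm to the left of lens 2 (overall magnification ≈ -0.19).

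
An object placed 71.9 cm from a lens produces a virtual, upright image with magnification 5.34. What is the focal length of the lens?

f = 88.5 cm (converging)

m = −d_i/d_o ⇒ d_i = −m·d_o = −(+5.34)·(71.9) = -383.9 cm.
1/f = 1/d_o + 1/d_i = 1/(71.9) + 1/(-383.9) = 0.01130, so f = 88.5 cm.
Since f is positive, the lens is converging.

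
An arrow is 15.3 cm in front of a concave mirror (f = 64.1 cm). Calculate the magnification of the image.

1/d_i = 1/f − 1/d_o = 1/(64.10) − 1/(15.3) = -0.04976, so d_i = -20.10 cm.
m = −d_i/d_o = −(-20.10)/(15.3) = +1.31.
The image is virtual, upright and enlarged, behind the mirror.

m = +1.31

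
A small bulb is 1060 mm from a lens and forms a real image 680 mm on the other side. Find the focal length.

Real image ⇒ d_i = +680 mm.
1/f = 1/d_o + 1/d_i = 1/(1060) + 1/(680) = 0.002414, so f = 414 mm.
Since f is positive, the lens is converging.

f = 414 mm (converging)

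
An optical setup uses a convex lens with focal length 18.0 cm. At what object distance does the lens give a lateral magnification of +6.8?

15.4 cm

m = −d_i/d_o ⇒ d_i = −m·d_o.
1/f = 1/d_o + 1/d_i = 1/d_o − 1/(m·d_o) = (1 − 1/m)/d_o, so d_o = f(1 − 1/m) = (18.00)(1 − 1/(+6.8)) = 15.4 cm.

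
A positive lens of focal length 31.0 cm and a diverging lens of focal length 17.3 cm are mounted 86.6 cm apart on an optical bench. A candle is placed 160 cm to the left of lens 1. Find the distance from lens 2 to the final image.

12.7 cm

Lens 1: 1/d_i1 = 1/f₁ − 1/d_o1 = 1/(31.0) − 1/(160) = 0.02601, so d_i1 = 38.45 cm.
The intermediate image is 38.45 cm to the right of lens 1, which is 86.6 − (38.45) = 48.15 cm to the left of lens 2, so d_o2 = +48.15 cm.
Lens 2 is diverging, so f₂ = −17.3 cm.
Lens 2: 1/d_i2 = 1/f₂ − 1/d_o2 = 1/(-17.3) − 1/(48.15) = -0.07857, so d_i2 = -12.7 cm.
The final image is virtual, 12.7 cm to the left of lens 2 (overall magnification ≈ -0.064).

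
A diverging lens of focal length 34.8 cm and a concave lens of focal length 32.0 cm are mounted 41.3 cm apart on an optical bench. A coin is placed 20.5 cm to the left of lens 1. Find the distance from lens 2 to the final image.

20.1 cm

Lens 1 is diverging, so f₁ = −34.8 cm.
Lens 1: 1/d_i1 = 1/f₁ − 1/d_o1 = 1/(-34.8) − 1/(20.5) = -0.07752, so d_i1 = -12.90 cm.
The intermediate image is 12.90 cm to the left of lens 1 (virtual), which is 41.3 − (-12.90) = 54.20 cm to the left of lens 2, so d_o2 = +54.20 cm.
Lens 2 is diverging, so f₂ = −32.0 cm.
Lens 2: 1/d_i2 = 1/f₂ − 1/d_o2 = 1/(-32.0) − 1/(54.20) = -0.04970, so d_i2 = -20.1 cm.
The final image is virtual, 20.1 cm to the left of lens 2 (overall magnification ≈ 0.23).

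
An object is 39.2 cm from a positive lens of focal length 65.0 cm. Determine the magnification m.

1/d_i = 1/f − 1/d_o = 1/(65.00) − 1/(39.2) = -0.01013, so d_i = -98.76 cm.
m = −d_i/d_o = −(-98.76)/(39.2) = +2.52.
The image is virtual, upright and enlarged, on the same side as the object.

m = +2.52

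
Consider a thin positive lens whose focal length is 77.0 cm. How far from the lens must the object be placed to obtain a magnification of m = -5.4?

91.3 cm

m = −d_i/d_o ⇒ d_i = −m·d_o.
1/f = 1/d_o + 1/d_i = 1/d_o − 1/(m·d_o) = (1 − 1/m)/d_o, so d_o = f(1 − 1/m) = (77.00)(1 − 1/(-5.4)) = 91.3 cm.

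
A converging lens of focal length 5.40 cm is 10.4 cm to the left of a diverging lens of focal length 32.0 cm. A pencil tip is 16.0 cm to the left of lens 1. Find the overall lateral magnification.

m = -0.476

Lens 1: 1/d_i1 = 1/(5.40) − 1/(16.0) = 0.1227, so d_i1 = 8.151 cm; m₁ = −d_i1/d_o1 = -0.5094.
d_o2 = 10.4 − (8.151) = 2.249 cm.
f₂ = −32.0 cm (diverging).
Lens 2: 1/d_i2 = 1/(-32.0) − 1/(2.249) = -0.4759, so d_i2 = -2.101 cm; m₂ = −d_i2/d_o2 = +0.9343.
m = m₁·m₂ = (-0.5094)(+0.9343) = -0.476.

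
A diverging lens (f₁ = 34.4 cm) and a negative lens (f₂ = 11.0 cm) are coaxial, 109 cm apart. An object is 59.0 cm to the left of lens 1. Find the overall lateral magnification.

m = +0.0286

f₁ = −34.4 cm (diverging).
Lens 1: 1/d_i1 = 1/(-34.4) − 1/(59.0) = -0.04602, so d_i1 = -21.73 cm; m₁ = −d_i1/d_o1 = +0.3683.
d_o2 = 109 − (-21.73) = 130.7 cm.
f₂ = −11.0 cm (diverging).
Lens 2: 1/d_i2 = 1/(-11.0) − 1/(130.7) = -0.09856, so d_i2 = -10.15 cm; m₂ = −d_i2/d_o2 = +0.07763.
m = m₁·m₂ = (+0.3683)(+0.07763) = +0.0286.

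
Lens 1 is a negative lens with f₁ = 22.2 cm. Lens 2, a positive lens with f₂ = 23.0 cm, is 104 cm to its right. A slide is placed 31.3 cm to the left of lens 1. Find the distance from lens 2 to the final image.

Lens 1 is diverging, so f₁ = −22.2 cm.
Lens 1: 1/d_i1 = 1/f₁ − 1/d_o1 = 1/(-22.2) − 1/(31.3) = -0.07699, so d_i1 = -12.99 cm.
The intermediate image is 12.99 cm to the left of lens 1 (virtual), which is 104 − (-12.99) = 117.0 cm to the left of lens 2, so d_o2 = +117.0 cm.
Lens 2: 1/d_i2 = 1/f₂ − 1/d_o2 = 1/(23.0) − 1/(117.0) = 0.03493, so d_i2 = 28.6 cm.
The final image is real, 28.6 cm to the right of lens 2 (overall magnification ≈ -0.10).

28.6 cm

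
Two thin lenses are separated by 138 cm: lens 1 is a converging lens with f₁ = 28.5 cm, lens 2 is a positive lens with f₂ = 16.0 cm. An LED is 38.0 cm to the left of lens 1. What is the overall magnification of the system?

m = +6.00

Lens 1: 1/d_i1 = 1/(28.5) − 1/(38.0) = 0.008772, so d_i1 = 114.0 cm; m₁ = −d_i1/d_o1 = -3.000.
d_o2 = 138 − (114.0) = 24.00 cm.
Lens 2: 1/d_i2 = 1/(16.0) − 1/(24.00) = 0.02083, so d_i2 = 48.00 cm; m₂ = −d_i2/d_o2 = -2.000.
m = m₁·m₂ = (-3.000)(-2.000) = +6.00.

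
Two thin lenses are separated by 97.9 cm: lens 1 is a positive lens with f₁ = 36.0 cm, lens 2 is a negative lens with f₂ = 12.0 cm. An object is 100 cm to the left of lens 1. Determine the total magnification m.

Lens 1: 1/d_i1 = 1/(36.0) − 1/(100) = 0.01778, so d_i1 = 56.25 cm; m₁ = −d_i1/d_o1 = -0.5625.
d_o2 = 97.9 − (56.25) = 41.65 cm.
f₂ = −12.0 cm (diverging).
Lens 2: 1/d_i2 = 1/(-12.0) − 1/(41.65) = -0.1073, so d_i2 = -9.316 cm; m₂ = −d_i2/d_o2 = +0.2237.
m = m₁·m₂ = (-0.5625)(+0.2237) = -0.126.

m = -0.126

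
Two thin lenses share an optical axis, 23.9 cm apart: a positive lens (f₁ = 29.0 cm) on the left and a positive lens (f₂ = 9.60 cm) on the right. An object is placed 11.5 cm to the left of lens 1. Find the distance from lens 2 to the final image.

Lens 1: 1/d_i1 = 1/f₁ − 1/d_o1 = 1/(29.0) − 1/(11.5) = -0.05247, so d_i1 = -19.06 cm.
The intermediate image is 19.06 cm to the left of lens 1 (virtual), which is 23.9 − (-19.06) = 42.96 cm to the left of lens 2, so d_o2 = +42.96 cm.
Lens 2: 1/d_i2 = 1/f₂ − 1/d_o2 = 1/(9.60) − 1/(42.96) = 0.08089, so d_i2 = 12.4 cm.
The final image is real, 12.4 cm to the right of lens 2 (overall magnification ≈ -0.48).

12.4 cm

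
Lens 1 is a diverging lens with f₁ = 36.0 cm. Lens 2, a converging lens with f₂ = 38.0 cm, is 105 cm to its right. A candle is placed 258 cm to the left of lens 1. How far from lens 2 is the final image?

52.6 cm

Lens 1 is diverging, so f₁ = −36.0 cm.
Lens 1: 1/d_i1 = 1/f₁ − 1/d_o1 = 1/(-36.0) − 1/(258) = -0.03165, so d_i1 = -31.59 cm.
The intermediate image is 31.59 cm to the left of lens 1 (virtual), which is 105 − (-31.59) = 136.6 cm to the left of lens 2, so d_o2 = +136.6 cm.
Lens 2: 1/d_i2 = 1/f₂ − 1/d_o2 = 1/(38.0) − 1/(136.6) = 0.01900, so d_i2 = 52.6 cm.
The final image is real, 52.6 cm to the right of lens 2 (overall magnification ≈ -0.047).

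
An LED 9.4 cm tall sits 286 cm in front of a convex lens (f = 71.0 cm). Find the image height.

3.10 cm

1/d_i = 1/f − 1/d_o = 1/(71.00) − 1/(286) = 0.01059, so d_i = 94.45 cm.
m = −d_i/d_o = -0.3302.
|h_i| = |m|·h_o = 0.3302 × 9.4 = 3.10 cm. The image is real, inverted and reduced, on the far side of the lens.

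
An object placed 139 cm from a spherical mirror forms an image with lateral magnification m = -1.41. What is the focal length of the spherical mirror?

m = −d_i/d_o ⇒ d_i = −m·d_o = −(-1.41)·(139) = 196.0 cm.
1/f = 1/d_o + 1/d_i = 1/(139) + 1/(196.0) = 0.01230, so f = 81.3 cm.
Since f is positive, the spherical mirror is concave.

f = 81.3 cm (concave)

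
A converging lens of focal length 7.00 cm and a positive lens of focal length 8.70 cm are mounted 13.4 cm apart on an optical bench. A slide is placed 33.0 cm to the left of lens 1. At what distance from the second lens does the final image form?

9.39 cm

Lens 1: 1/d_i1 = 1/f₁ − 1/d_o1 = 1/(7.00) − 1/(33.0) = 0.1126, so d_i1 = 8.885 cm.
The intermediate image is 8.885 cm to the right of lens 1, which is 13.4 − (8.885) = 4.515 cm to the left of lens 2, so d_o2 = +4.515 cm.
Lens 2: 1/d_i2 = 1/f₂ − 1/d_o2 = 1/(8.70) − 1/(4.515) = -0.1065, so d_i2 = -9.39 cm.
The final image is virtual, 9.39 cm to the left of lens 2 (overall magnification ≈ -0.56).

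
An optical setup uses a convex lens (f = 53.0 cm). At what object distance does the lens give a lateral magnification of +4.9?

m = −d_i/d_o ⇒ d_i = −m·d_o.
1/f = 1/d_o + 1/d_i = 1/d_o − 1/(m·d_o) = (1 − 1/m)/d_o, so d_o = f(1 − 1/m) = (53.00)(1 − 1/(+4.9)) = 42.2 cm.

42.2 cm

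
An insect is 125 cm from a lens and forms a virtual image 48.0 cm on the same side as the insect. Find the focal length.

Virtual image ⇒ d_i = −48.0 cm.
1/f = 1/d_o + 1/d_i = 1/(125) + 1/(-48.0) = -0.01283, so f = -77.9 cm.
Since f is negative, the lens is diverging.

f = -77.9 cm (diverging)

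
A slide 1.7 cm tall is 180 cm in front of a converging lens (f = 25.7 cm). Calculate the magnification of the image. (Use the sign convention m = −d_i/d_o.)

m = -0.167

1/d_i = 1/f − 1/d_o = 1/(25.70) − 1/(180) = 0.03335, so d_i = 29.98 cm.
m = −d_i/d_o = −(29.98)/(180) = -0.167.
The image is real, inverted and reduced, on the far side of the lens.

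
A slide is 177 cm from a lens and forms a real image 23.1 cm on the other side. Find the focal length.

f = 20.4 cm (converging)

Real image ⇒ d_i = +23.1 cm.
1/f = 1/d_o + 1/d_i = 1/(177) + 1/(23.1) = 0.04894, so f = 20.4 cm.
Since f is positive, the lens is converging.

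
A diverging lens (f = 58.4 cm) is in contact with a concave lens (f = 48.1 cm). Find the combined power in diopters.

P = -3.79 D

P₁ = 1/f₁ = 1/(-0.584 m) = -1.712 D; P₂ = 1/f₂ = 1/(-0.481 m) = -2.079 D.
For thin lenses in contact, P = P₁ + P₂ = (-1.712) + (-2.079) = -3.79 D.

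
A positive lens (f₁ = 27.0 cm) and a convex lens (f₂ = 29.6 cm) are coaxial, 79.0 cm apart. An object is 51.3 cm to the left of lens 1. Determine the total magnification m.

Lens 1: 1/d_i1 = 1/(27.0) − 1/(51.3) = 0.01754, so d_i1 = 57.00 cm; m₁ = −d_i1/d_o1 = -1.111.
d_o2 = 79.0 − (57.00) = 22.00 cm.
Lens 2: 1/d_i2 = 1/(29.6) − 1/(22.00) = -0.01167, so d_i2 = -85.68 cm; m₂ = −d_i2/d_o2 = +3.895.
m = m₁·m₂ = (-1.111)(+3.895) = -4.33.

m = -4.33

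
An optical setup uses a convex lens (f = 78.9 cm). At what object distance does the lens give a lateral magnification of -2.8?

m = −d_i/d_o ⇒ d_i = −m·d_o.
1/f = 1/d_o + 1/d_i = 1/d_o − 1/(m·d_o) = (1 − 1/m)/d_o, so d_o = f(1 − 1/m) = (78.90)(1 − 1/(-2.8)) = 107 cm.

107 cm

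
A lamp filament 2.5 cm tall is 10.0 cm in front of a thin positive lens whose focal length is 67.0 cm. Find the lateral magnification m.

m = +1.18

1/d_i = 1/f − 1/d_o = 1/(67.00) − 1/(10.0) = -0.08507, so d_i = -11.75 cm.
m = −d_i/d_o = −(-11.75)/(10.0) = +1.18.
The image is virtual, upright and enlarged, on the same side as the object.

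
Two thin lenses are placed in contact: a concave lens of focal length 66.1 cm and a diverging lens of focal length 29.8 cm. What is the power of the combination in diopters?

P₁ = 1/f₁ = 1/(-0.661 m) = -1.513 D; P₂ = 1/f₂ = 1/(-0.298 m) = -3.356 D.
For thin lenses in contact, P = P₁ + P₂ = (-1.513) + (-3.356) = -4.87 D.

P = -4.87 D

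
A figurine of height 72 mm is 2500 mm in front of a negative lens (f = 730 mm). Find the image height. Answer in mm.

16.3 mm

For a negative lens, f = -730 mm.
1/d_i = 1/f − 1/d_o = 1/(-730.0) − 1/(2500) = -0.001770, so d_i = -565.0 mm.
m = −d_i/d_o = +0.2260.
|h_i| = |m|·h_o = 0.2260 × 72 = 16.3 mm. The image is virtual, upright and reduced, on the same side as the object.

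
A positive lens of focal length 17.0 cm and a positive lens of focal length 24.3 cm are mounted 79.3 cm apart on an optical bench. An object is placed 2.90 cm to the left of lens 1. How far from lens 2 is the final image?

34.4 cm

Lens 1: 1/d_i1 = 1/f₁ − 1/d_o1 = 1/(17.0) − 1/(2.90) = -0.2860, so d_i1 = -3.496 cm.
The intermediate image is 3.496 cm to the left of lens 1 (virtual), which is 79.3 − (-3.496) = 82.80 cm to the left of lens 2, so d_o2 = +82.80 cm.
Lens 2: 1/d_i2 = 1/f₂ − 1/d_o2 = 1/(24.3) − 1/(82.80) = 0.02907, so d_i2 = 34.4 cm.
The final image is real, 34.4 cm to the right of lens 2 (overall magnification ≈ -0.50).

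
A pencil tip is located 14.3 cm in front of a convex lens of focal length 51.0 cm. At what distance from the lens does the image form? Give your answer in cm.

Thin-lens equation: 1/v = 1/f − 1/u = 1/(51.00) − 1/(14.3) = 0.01961 − 0.06993 = -0.05032, so v = -19.9 cm.
The image is virtual, upright and enlarged, on the same side as the object.

19.9 cm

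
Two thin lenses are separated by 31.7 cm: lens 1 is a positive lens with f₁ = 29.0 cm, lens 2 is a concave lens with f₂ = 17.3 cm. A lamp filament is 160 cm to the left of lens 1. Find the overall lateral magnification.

m = -0.282

Lens 1: 1/d_i1 = 1/(29.0) − 1/(160) = 0.02823, so d_i1 = 35.42 cm; m₁ = −d_i1/d_o1 = -0.2214.
d_o2 = 31.7 − (35.42) = -3.720 cm (virtual object).
f₂ = −17.3 cm (diverging).
Lens 2: 1/d_i2 = 1/(-17.3) − 1/(-3.720) = 0.2110, so d_i2 = 4.739 cm; m₂ = −d_i2/d_o2 = +1.274.
m = m₁·m₂ = (-0.2214)(+1.274) = -0.282.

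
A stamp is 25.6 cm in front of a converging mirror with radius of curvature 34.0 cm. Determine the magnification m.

f = R/2 = 34.0/2 = 17.00 cm.
1/d_i = 1/f − 1/d_o = 1/(17.00) − 1/(25.6) = 0.01976, so d_i = 50.60 cm.
m = −d_i/d_o = −(50.60)/(25.6) = -1.98.
The image is real, inverted and enlarged, in front of the mirror.

m = -1.98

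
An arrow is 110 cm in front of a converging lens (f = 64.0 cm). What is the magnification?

m = -1.39

1/d_i = 1/f − 1/d_o = 1/(64.00) − 1/(110) = 0.006534, so d_i = 153.0 cm.
m = −d_i/d_o = −(153.0)/(110) = -1.39.
The image is real, inverted and enlarged, on the far side of the lens.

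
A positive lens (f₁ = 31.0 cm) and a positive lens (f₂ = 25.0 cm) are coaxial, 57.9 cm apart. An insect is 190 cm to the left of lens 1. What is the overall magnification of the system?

m = -1.18

Lens 1: 1/d_i1 = 1/(31.0) − 1/(190) = 0.02699, so d_i1 = 37.04 cm; m₁ = −d_i1/d_o1 = -0.1949.
d_o2 = 57.9 − (37.04) = 20.86 cm.
Lens 2: 1/d_i2 = 1/(25.0) − 1/(20.86) = -0.007939, so d_i2 = -126.0 cm; m₂ = −d_i2/d_o2 = +6.039.
m = m₁·m₂ = (-0.1949)(+6.039) = -1.18.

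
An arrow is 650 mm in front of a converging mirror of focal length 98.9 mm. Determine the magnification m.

1/d_i = 1/f − 1/d_o = 1/(98.90) − 1/(650) = 0.008573, so d_i = 116.6 mm.
m = −d_i/d_o = −(116.6)/(650) = -0.179.
The image is real, inverted and reduced, in front of the mirror.

m = -0.179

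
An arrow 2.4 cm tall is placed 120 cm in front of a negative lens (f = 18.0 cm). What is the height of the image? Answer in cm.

0.313 cm

For a negative lens, f = -18.0 cm.
1/d_i = 1/f − 1/d_o = 1/(-18.00) − 1/(120) = -0.06389, so d_i = -15.65 cm.
m = −d_i/d_o = +0.1304.
|h_i| = |m|·h_o = 0.1304 × 2.4 = 0.313 cm. The image is virtual, upright and reduced, on the same side as the object.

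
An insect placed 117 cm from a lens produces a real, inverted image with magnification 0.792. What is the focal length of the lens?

f = 51.7 cm (converging)

m = −d_i/d_o ⇒ d_i = −m·d_o = −(-0.792)·(117) = 92.66 cm.
1/f = 1/d_o + 1/d_i = 1/(117) + 1/(92.66) = 0.01934, so f = 51.7 cm.
Since f is positive, the lens is converging.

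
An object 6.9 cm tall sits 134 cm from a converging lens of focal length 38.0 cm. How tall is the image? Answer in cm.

2.73 cm

1/d_i = 1/f − 1/d_o = 1/(38.00) − 1/(134) = 0.01885, so d_i = 53.04 cm.
m = −d_i/d_o = -0.3958.
|h_i| = |m|·h_o = 0.3958 × 6.9 = 2.73 cm. The image is real, inverted and reduced, on the far side of the lens.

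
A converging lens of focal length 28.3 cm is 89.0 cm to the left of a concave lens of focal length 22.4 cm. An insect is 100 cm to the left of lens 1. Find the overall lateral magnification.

Lens 1: 1/d_i1 = 1/(28.3) − 1/(100) = 0.02534, so d_i1 = 39.47 cm; m₁ = −d_i1/d_o1 = -0.3947.
d_o2 = 89.0 − (39.47) = 49.53 cm.
f₂ = −22.4 cm (diverging).
Lens 2: 1/d_i2 = 1/(-22.4) − 1/(49.53) = -0.06483, so d_i2 = -15.42 cm; m₂ = −d_i2/d_o2 = +0.3114.
m = m₁·m₂ = (-0.3947)(+0.3114) = -0.123.

m = -0.123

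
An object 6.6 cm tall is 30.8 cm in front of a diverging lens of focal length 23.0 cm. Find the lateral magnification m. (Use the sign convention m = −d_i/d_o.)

m = +0.428

For a diverging lens, f = -23.0 cm.
1/d_i = 1/f − 1/d_o = 1/(-23.00) − 1/(30.8) = -0.07595, so d_i = -13.17 cm.
m = −d_i/d_o = −(-13.17)/(30.8) = +0.428.
The image is virtual, upright and reduced, on the same side as the object.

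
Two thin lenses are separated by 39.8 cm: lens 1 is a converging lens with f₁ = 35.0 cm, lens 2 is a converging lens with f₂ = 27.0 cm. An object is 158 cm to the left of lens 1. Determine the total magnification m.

m = -0.239

Lens 1: 1/d_i1 = 1/(35.0) − 1/(158) = 0.02224, so d_i1 = 44.96 cm; m₁ = −d_i1/d_o1 = -0.2846.
d_o2 = 39.8 − (44.96) = -5.160 cm (virtual object).
Lens 2: 1/d_i2 = 1/(27.0) − 1/(-5.160) = 0.2308, so d_i2 = 4.332 cm; m₂ = −d_i2/d_o2 = +0.8396.
m = m₁·m₂ = (-0.2846)(+0.8396) = -0.239.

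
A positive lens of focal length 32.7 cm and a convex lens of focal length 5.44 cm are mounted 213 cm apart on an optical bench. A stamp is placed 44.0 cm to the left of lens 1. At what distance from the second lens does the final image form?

5.81 cm

Lens 1: 1/d_i1 = 1/f₁ − 1/d_o1 = 1/(32.7) − 1/(44.0) = 0.007854, so d_i1 = 127.3 cm.
The intermediate image is 127.3 cm to the right of lens 1, which is 213 − (127.3) = 85.70 cm to the left of lens 2, so d_o2 = +85.70 cm.
Lens 2: 1/d_i2 = 1/f₂ − 1/d_o2 = 1/(5.44) − 1/(85.70) = 0.1722, so d_i2 = 5.81 cm.
The final image is real, 5.81 cm to the right of lens 2 (overall magnification ≈ 0.20).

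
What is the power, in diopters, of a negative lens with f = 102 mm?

P = -9.80 D

For a negative lens, f = −102 mm.
f = -10.2 cm = -0.102 m.
P = 1/f = 1/(-0.102 m) = -9.80 D.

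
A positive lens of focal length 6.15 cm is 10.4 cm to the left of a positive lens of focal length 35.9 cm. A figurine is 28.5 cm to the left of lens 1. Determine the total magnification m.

Lens 1: 1/d_i1 = 1/(6.15) − 1/(28.5) = 0.1275, so d_i1 = 7.842 cm; m₁ = −d_i1/d_o1 = -0.2752.
d_o2 = 10.4 − (7.842) = 2.558 cm.
Lens 2: 1/d_i2 = 1/(35.9) − 1/(2.558) = -0.3631, so d_i2 = -2.754 cm; m₂ = −d_i2/d_o2 = +1.077.
m = m₁·m₂ = (-0.2752)(+1.077) = -0.296.

m = -0.296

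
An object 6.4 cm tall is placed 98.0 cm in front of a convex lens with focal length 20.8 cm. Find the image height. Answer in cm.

1.72 cm

1/d_i = 1/f − 1/d_o = 1/(20.80) − 1/(98.0) = 0.03787, so d_i = 26.40 cm.
m = −d_i/d_o = -0.2694.
|h_i| = |m|·h_o = 0.2694 × 6.4 = 1.72 cm. The image is real, inverted and reduced, on the far side of the lens.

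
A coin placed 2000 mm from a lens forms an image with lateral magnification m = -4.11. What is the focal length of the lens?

f = 1610 mm (converging)

m = −d_i/d_o ⇒ d_i = −m·d_o = −(-4.11)·(2000) = 8220 mm.
1/f = 1/d_o + 1/d_i = 1/(2000) + 1/(8220) = 0.0006217, so f = 1610 mm.
Since f is positive, the lens is converging.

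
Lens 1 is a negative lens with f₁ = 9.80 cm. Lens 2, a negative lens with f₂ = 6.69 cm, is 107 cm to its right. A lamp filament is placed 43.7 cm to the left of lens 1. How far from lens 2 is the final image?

6.32 cm

Lens 1 is diverging, so f₁ = −9.80 cm.
Lens 1: 1/d_i1 = 1/f₁ − 1/d_o1 = 1/(-9.80) − 1/(43.7) = -0.1249, so d_i1 = -8.005 cm.
The intermediate image is 8.005 cm to the left of lens 1 (virtual), which is 107 − (-8.005) = 115.0 cm to the left of lens 2, so d_o2 = +115.0 cm.
Lens 2 is diverging, so f₂ = −6.69 cm.
Lens 2: 1/d_i2 = 1/f₂ − 1/d_o2 = 1/(-6.69) − 1/(115.0) = -0.1582, so d_i2 = -6.32 cm.
The final image is virtual, 6.32 cm to the left of lens 2 (overall magnification ≈ 0.010).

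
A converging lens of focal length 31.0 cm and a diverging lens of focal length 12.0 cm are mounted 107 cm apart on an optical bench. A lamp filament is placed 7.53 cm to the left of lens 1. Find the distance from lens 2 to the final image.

10.9 cm

Lens 1: 1/d_i1 = 1/f₁ − 1/d_o1 = 1/(31.0) − 1/(7.53) = -0.1005, so d_i1 = -9.946 cm.
The intermediate image is 9.946 cm to the left of lens 1 (virtual), which is 107 − (-9.946) = 116.9 cm to the left of lens 2, so d_o2 = +116.9 cm.
Lens 2 is diverging, so f₂ = −12.0 cm.
Lens 2: 1/d_i2 = 1/f₂ − 1/d_o2 = 1/(-12.0) − 1/(116.9) = -0.09189, so d_i2 = -10.9 cm.
The final image is virtual, 10.9 cm to the left of lens 2 (overall magnification ≈ 0.12).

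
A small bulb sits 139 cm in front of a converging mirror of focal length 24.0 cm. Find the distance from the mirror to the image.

29.0 cm

Mirror equation: 1/s_i = 1/f − 1/s_o = 1/(24.00) − 1/(139) = 0.04167 − 0.007194 = 0.03447, so s_i = 29.0 cm.
The image is real, inverted and reduced, in front of the mirror.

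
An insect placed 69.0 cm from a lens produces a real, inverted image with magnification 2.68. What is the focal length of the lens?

m = −d_i/d_o ⇒ d_i = −m·d_o = −(-2.68)·(69.0) = 184.9 cm.
1/f = 1/d_o + 1/d_i = 1/(69.0) + 1/(184.9) = 0.01990, so f = 50.2 cm.
Since f is positive, the lens is converging.

f = 50.2 cm (converging)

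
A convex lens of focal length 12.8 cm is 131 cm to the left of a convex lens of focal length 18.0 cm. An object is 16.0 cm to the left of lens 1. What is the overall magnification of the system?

m = +1.47

Lens 1: 1/d_i1 = 1/(12.8) − 1/(16.0) = 0.01562, so d_i1 = 64.00 cm; m₁ = −d_i1/d_o1 = -4.000.
d_o2 = 131 − (64.00) = 67.00 cm.
Lens 2: 1/d_i2 = 1/(18.0) − 1/(67.00) = 0.04063, so d_i2 = 24.61 cm; m₂ = −d_i2/d_o2 = -0.3673.
m = m₁·m₂ = (-4.000)(-0.3673) = +1.47.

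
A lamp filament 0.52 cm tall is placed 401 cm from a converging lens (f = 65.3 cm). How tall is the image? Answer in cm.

0.101 cm

1/d_i = 1/f − 1/d_o = 1/(65.30) − 1/(401) = 0.01282, so d_i = 78.00 cm.
m = −d_i/d_o = -0.1945.
|h_i| = |m|·h_o = 0.1945 × 0.52 = 0.101 cm. The image is real, inverted and reduced, on the far side of the lens.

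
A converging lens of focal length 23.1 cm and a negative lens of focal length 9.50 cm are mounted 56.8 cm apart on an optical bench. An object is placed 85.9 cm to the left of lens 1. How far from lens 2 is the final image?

Lens 1: 1/d_i1 = 1/f₁ − 1/d_o1 = 1/(23.1) − 1/(85.9) = 0.03165, so d_i1 = 31.60 cm.
The intermediate image is 31.60 cm to the right of lens 1, which is 56.8 − (31.60) = 25.20 cm to the left of lens 2, so d_o2 = +25.20 cm.
Lens 2 is diverging, so f₂ = −9.50 cm.
Lens 2: 1/d_i2 = 1/f₂ − 1/d_o2 = 1/(-9.50) − 1/(25.20) = -0.1449, so d_i2 = -6.90 cm.
The final image is virtual, 6.90 cm to the left of lens 2 (overall magnification ≈ -0.10).

6.90 cm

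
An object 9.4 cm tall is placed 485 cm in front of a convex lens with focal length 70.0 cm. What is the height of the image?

1.59 cm

1/d_i = 1/f − 1/d_o = 1/(70.00) − 1/(485) = 0.01222, so d_i = 81.81 cm.
m = −d_i/d_o = -0.1687.
|h_i| = |m|·h_o = 0.1687 × 9.4 = 1.59 cm. The image is real, inverted and reduced, on the far side of the lens.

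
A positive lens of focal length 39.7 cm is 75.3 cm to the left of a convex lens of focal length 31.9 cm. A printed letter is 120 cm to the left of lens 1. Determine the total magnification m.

m = -0.990

Lens 1: 1/d_i1 = 1/(39.7) − 1/(120) = 0.01686, so d_i1 = 59.33 cm; m₁ = −d_i1/d_o1 = -0.4944.
d_o2 = 75.3 − (59.33) = 15.97 cm.
Lens 2: 1/d_i2 = 1/(31.9) − 1/(15.97) = -0.03127, so d_i2 = -31.98 cm; m₂ = −d_i2/d_o2 = +2.003.
m = m₁·m₂ = (-0.4944)(+2.003) = -0.990.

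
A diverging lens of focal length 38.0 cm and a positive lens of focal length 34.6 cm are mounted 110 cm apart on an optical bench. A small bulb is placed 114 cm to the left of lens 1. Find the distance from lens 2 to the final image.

Lens 1 is diverging, so f₁ = −38.0 cm.
Lens 1: 1/d_i1 = 1/f₁ − 1/d_o1 = 1/(-38.0) − 1/(114) = -0.03509, so d_i1 = -28.50 cm.
The intermediate image is 28.50 cm to the left of lens 1 (virtual), which is 110 − (-28.50) = 138.5 cm to the left of lens 2, so d_o2 = +138.5 cm.
Lens 2: 1/d_i2 = 1/f₂ − 1/d_o2 = 1/(34.6) − 1/(138.5) = 0.02168, so d_i2 = 46.1 cm.
The final image is real, 46.1 cm to the right of lens 2 (overall magnification ≈ -0.083).

46.1 cm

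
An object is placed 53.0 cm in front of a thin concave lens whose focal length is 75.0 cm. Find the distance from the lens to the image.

31.1 cm

For a concave lens, f = -75.0 cm.
Lens equation: 1/v = 1/f − 1/u = 1/(-75.00) − 1/(53.0) = -0.01333 − 0.01887 = -0.03220, so v = -31.1 cm.
The image is virtual, upright and reduced, on the same side as the object.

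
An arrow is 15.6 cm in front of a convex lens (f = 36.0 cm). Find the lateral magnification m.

1/d_i = 1/f − 1/d_o = 1/(36.00) − 1/(15.6) = -0.03632, so d_i = -27.53 cm.
m = −d_i/d_o = −(-27.53)/(15.6) = +1.76.
The image is virtual, upright and enlarged, on the same side as the object.

m = +1.76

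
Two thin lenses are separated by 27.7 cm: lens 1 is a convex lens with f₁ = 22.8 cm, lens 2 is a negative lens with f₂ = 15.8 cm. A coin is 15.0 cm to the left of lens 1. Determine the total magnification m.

Lens 1: 1/d_i1 = 1/(22.8) − 1/(15.0) = -0.02281, so d_i1 = -43.85 cm; m₁ = −d_i1/d_o1 = +2.923.
d_o2 = 27.7 − (-43.85) = 71.55 cm.
f₂ = −15.8 cm (diverging).
Lens 2: 1/d_i2 = 1/(-15.8) − 1/(71.55) = -0.07727, so d_i2 = -12.94 cm; m₂ = −d_i2/d_o2 = +0.1809.
m = m₁·m₂ = (+2.923)(+0.1809) = +0.529.

m = +0.529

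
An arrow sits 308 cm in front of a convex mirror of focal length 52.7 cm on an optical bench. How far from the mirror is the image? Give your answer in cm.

For a convex mirror, f = -52.7 cm.
Mirror equation: 1/v = 1/f − 1/u = 1/(-52.70) − 1/(308) = -0.01898 − 0.003247 = -0.02222, so v = -45.0 cm.
The image is virtual, upright and reduced, behind the mirror.

45.0 cm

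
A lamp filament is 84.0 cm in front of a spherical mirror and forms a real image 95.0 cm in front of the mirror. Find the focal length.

f = 44.6 cm (concave)

Real image ⇒ d_i = +95.0 cm.
1/f = 1/d_o + 1/d_i = 1/(84.0) + 1/(95.0) = 0.02243, so f = 44.6 cm.
Since f is positive, the spherical mirror is concave.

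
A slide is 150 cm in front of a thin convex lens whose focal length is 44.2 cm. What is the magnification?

1/d_i = 1/f − 1/d_o = 1/(44.20) − 1/(150) = 0.01596, so d_i = 62.67 cm.
m = −d_i/d_o = −(62.67)/(150) = -0.418.
The image is real, inverted and reduced, on the far side of the lens.

m = -0.418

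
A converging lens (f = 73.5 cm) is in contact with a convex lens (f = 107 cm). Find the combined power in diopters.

P₁ = 1/f₁ = 1/(0.735 m) = +1.361 D; P₂ = 1/f₂ = 1/(1.07 m) = +0.9346 D.
For thin lenses in contact, P = P₁ + P₂ = (+1.361) + (+0.9346) = +2.30 D.

P = +2.30 D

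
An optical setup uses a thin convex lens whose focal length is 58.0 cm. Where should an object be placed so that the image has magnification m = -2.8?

m = −d_i/d_o ⇒ d_i = −m·d_o.
1/f = 1/d_o + 1/d_i = 1/d_o − 1/(m·d_o) = (1 − 1/m)/d_o, so d_o = f(1 − 1/m) = (58.00)(1 − 1/(-2.8)) = 78.7 cm.

78.7 cm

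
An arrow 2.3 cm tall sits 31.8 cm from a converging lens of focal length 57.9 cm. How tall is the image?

1/d_i = 1/f − 1/d_o = 1/(57.90) − 1/(31.8) = -0.01418, so d_i = -70.54 cm.
m = −d_i/d_o = +2.218.
|h_i| = |m|·h_o = 2.218 × 2.3 = 5.10 cm. The image is virtual, upright and enlarged, on the same side as the object.

5.10 cm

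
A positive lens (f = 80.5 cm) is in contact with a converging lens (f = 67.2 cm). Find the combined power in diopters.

P₁ = 1/f₁ = 1/(0.805 m) = +1.242 D; P₂ = 1/f₂ = 1/(0.672 m) = +1.488 D.
For thin lenses in contact, P = P₁ + P₂ = (+1.242) + (+1.488) = +2.73 D.

P = +2.73 D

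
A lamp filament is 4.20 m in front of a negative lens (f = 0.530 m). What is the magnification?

For a negative lens, f = -0.530 m.
1/d_i = 1/f − 1/d_o = 1/(-0.5300) − 1/(4.20) = -2.125, so d_i = -0.4706 m.
m = −d_i/d_o = −(-0.4706)/(4.20) = +0.112.
The image is virtual, upright and reduced, on the same side as the object.

m = +0.112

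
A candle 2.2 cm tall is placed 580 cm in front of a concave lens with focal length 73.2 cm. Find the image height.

For a concave lens, f = -73.2 cm.
1/d_i = 1/f − 1/d_o = 1/(-73.20) − 1/(580) = -0.01539, so d_i = -65.00 cm.
m = −d_i/d_o = +0.1121.
|h_i| = |m|·h_o = 0.1121 × 2.2 = 0.247 cm. The image is virtual, upright and reduced, on the same side as the object.

0.247 cm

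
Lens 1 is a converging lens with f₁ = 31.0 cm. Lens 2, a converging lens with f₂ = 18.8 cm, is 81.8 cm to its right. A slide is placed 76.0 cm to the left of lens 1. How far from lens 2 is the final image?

52.0 cm

Lens 1: 1/d_i1 = 1/f₁ − 1/d_o1 = 1/(31.0) − 1/(76.0) = 0.01910, so d_i1 = 52.36 cm.
The intermediate image is 52.36 cm to the right of lens 1, which is 81.8 − (52.36) = 29.44 cm to the left of lens 2, so d_o2 = +29.44 cm.
Lens 2: 1/d_i2 = 1/f₂ − 1/d_o2 = 1/(18.8) − 1/(29.44) = 0.01922, so d_i2 = 52.0 cm.
The final image is real, 52.0 cm to the right of lens 2 (overall magnification ≈ 1.2).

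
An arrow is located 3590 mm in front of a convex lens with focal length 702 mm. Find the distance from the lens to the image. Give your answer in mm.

Thin-lens equation: 1/q = 1/f − 1/p = 1/(702.0) − 1/(3590) = 0.001425 − 0.0002786 = 0.001146, so q = 873 mm.
The image is real, inverted and reduced, on the far side of the lens.

873 mm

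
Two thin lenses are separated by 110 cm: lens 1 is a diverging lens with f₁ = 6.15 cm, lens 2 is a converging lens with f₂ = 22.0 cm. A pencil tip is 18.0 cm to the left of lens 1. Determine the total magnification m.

m = -0.0605

f₁ = −6.15 cm (diverging).
Lens 1: 1/d_i1 = 1/(-6.15) − 1/(18.0) = -0.2182, so d_i1 = -4.584 cm; m₁ = −d_i1/d_o1 = +0.2547.
d_o2 = 110 − (-4.584) = 114.6 cm.
Lens 2: 1/d_i2 = 1/(22.0) − 1/(114.6) = 0.03673, so d_i2 = 27.23 cm; m₂ = −d_i2/d_o2 = -0.2376.
m = m₁·m₂ = (+0.2547)(-0.2376) = -0.0605.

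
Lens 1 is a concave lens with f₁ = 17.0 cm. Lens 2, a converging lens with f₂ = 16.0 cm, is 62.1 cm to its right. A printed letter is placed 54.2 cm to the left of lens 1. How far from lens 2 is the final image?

20.3 cm

Lens 1 is diverging, so f₁ = −17.0 cm.
Lens 1: 1/d_i1 = 1/f₁ − 1/d_o1 = 1/(-17.0) − 1/(54.2) = -0.07727, so d_i1 = -12.94 cm.
The intermediate image is 12.94 cm to the left of lens 1 (virtual), which is 62.1 − (-12.94) = 75.04 cm to the left of lens 2, so d_o2 = +75.04 cm.
Lens 2: 1/d_i2 = 1/f₂ − 1/d_o2 = 1/(16.0) − 1/(75.04) = 0.04917, so d_i2 = 20.3 cm.
The final image is real, 20.3 cm to the right of lens 2 (overall magnification ≈ -0.065).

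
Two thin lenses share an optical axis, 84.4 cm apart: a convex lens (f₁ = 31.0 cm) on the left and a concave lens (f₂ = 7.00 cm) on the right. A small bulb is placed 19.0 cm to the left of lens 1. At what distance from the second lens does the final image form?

Lens 1: 1/d_i1 = 1/f₁ − 1/d_o1 = 1/(31.0) − 1/(19.0) = -0.02037, so d_i1 = -49.08 cm.
The intermediate image is 49.08 cm to the left of lens 1 (virtual), which is 84.4 − (-49.08) = 133.5 cm to the left of lens 2, so d_o2 = +133.5 cm.
Lens 2 is diverging, so f₂ = −7.00 cm.
Lens 2: 1/d_i2 = 1/f₂ − 1/d_o2 = 1/(-7.00) − 1/(133.5) = -0.1503, so d_i2 = -6.65 cm.
The final image is virtual, 6.65 cm to the left of lens 2 (overall magnification ≈ 0.13).

6.65 cm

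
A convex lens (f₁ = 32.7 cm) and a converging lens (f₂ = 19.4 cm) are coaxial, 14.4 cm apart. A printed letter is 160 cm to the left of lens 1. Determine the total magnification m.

Lens 1: 1/d_i1 = 1/(32.7) − 1/(160) = 0.02433, so d_i1 = 41.10 cm; m₁ = −d_i1/d_o1 = -0.2569.
d_o2 = 14.4 − (41.10) = -26.70 cm (virtual object).
Lens 2: 1/d_i2 = 1/(19.4) − 1/(-26.70) = 0.08900, so d_i2 = 11.24 cm; m₂ = −d_i2/d_o2 = +0.4208.
m = m₁·m₂ = (-0.2569)(+0.4208) = -0.108.

m = -0.108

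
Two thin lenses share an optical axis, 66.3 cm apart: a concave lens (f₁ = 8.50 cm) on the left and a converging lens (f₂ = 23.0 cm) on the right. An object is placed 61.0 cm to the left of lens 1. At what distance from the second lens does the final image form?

Lens 1 is diverging, so f₁ = −8.50 cm.
Lens 1: 1/d_i1 = 1/f₁ − 1/d_o1 = 1/(-8.50) − 1/(61.0) = -0.1340, so d_i1 = -7.460 cm.
The intermediate image is 7.460 cm to the left of lens 1 (virtual), which is 66.3 − (-7.460) = 73.76 cm to the left of lens 2, so d_o2 = +73.76 cm.
Lens 2: 1/d_i2 = 1/f₂ − 1/d_o2 = 1/(23.0) − 1/(73.76) = 0.02992, so d_i2 = 33.4 cm.
The final image is real, 33.4 cm to the right of lens 2 (overall magnification ≈ -0.055).

33.4 cm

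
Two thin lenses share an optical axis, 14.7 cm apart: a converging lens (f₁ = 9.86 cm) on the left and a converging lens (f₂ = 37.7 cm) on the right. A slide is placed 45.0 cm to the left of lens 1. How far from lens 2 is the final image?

Lens 1: 1/d_i1 = 1/f₁ − 1/d_o1 = 1/(9.86) − 1/(45.0) = 0.07920, so d_i1 = 12.63 cm.
The intermediate image is 12.63 cm to the right of lens 1, which is 14.7 − (12.63) = 2.070 cm to the left of lens 2, so d_o2 = +2.070 cm.
Lens 2: 1/d_i2 = 1/f₂ − 1/d_o2 = 1/(37.7) − 1/(2.070) = -0.4566, so d_i2 = -2.19 cm.
The final image is virtual, 2.19 cm to the left of lens 2 (overall magnification ≈ -0.30).

2.19 cm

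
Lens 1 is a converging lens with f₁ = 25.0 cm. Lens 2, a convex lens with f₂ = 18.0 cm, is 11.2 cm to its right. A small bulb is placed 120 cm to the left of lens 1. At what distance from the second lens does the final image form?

Lens 1: 1/d_i1 = 1/f₁ − 1/d_o1 = 1/(25.0) − 1/(120) = 0.03167, so d_i1 = 31.58 cm.
The intermediate image is 31.58 cm to the right of lens 1, which lies 20.38 cm to the right of lens 2 — a virtual object — so d_o2 = −20.38 cm.
Lens 2: 1/d_i2 = 1/f₂ − 1/d_o2 = 1/(18.0) − 1/(-20.38) = 0.1046, so d_i2 = 9.56 cm.
The final image is real, 9.56 cm to the right of lens 2 (overall magnification ≈ -0.12).

9.56 cm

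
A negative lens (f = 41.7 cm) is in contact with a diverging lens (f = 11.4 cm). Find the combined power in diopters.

P = -11.2 D

P₁ = 1/f₁ = 1/(-0.417 m) = -2.398 D; P₂ = 1/f₂ = 1/(-0.114 m) = -8.772 D.
For thin lenses in contact, P = P₁ + P₂ = (-2.398) + (-8.772) = -11.2 D.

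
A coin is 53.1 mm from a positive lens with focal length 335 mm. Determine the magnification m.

1/d_i = 1/f − 1/d_o = 1/(335.0) − 1/(53.1) = -0.01585, so d_i = -63.10 mm.
m = −d_i/d_o = −(-63.10)/(53.1) = +1.19.
The image is virtual, upright and enlarged, on the same side as the object.

m = +1.19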